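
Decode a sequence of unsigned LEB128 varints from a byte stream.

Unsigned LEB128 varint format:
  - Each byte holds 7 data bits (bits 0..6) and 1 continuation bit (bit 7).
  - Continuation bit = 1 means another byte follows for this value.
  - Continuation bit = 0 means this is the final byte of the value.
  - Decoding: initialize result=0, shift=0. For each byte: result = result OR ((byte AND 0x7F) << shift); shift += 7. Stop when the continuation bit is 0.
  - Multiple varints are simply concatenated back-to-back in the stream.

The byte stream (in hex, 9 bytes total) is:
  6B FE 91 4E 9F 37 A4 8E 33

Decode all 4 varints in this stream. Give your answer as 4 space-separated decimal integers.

Answer: 107 1280254 7071 837412

Derivation:
  byte[0]=0x6B cont=0 payload=0x6B=107: acc |= 107<<0 -> acc=107 shift=7 [end]
Varint 1: bytes[0:1] = 6B -> value 107 (1 byte(s))
  byte[1]=0xFE cont=1 payload=0x7E=126: acc |= 126<<0 -> acc=126 shift=7
  byte[2]=0x91 cont=1 payload=0x11=17: acc |= 17<<7 -> acc=2302 shift=14
  byte[3]=0x4E cont=0 payload=0x4E=78: acc |= 78<<14 -> acc=1280254 shift=21 [end]
Varint 2: bytes[1:4] = FE 91 4E -> value 1280254 (3 byte(s))
  byte[4]=0x9F cont=1 payload=0x1F=31: acc |= 31<<0 -> acc=31 shift=7
  byte[5]=0x37 cont=0 payload=0x37=55: acc |= 55<<7 -> acc=7071 shift=14 [end]
Varint 3: bytes[4:6] = 9F 37 -> value 7071 (2 byte(s))
  byte[6]=0xA4 cont=1 payload=0x24=36: acc |= 36<<0 -> acc=36 shift=7
  byte[7]=0x8E cont=1 payload=0x0E=14: acc |= 14<<7 -> acc=1828 shift=14
  byte[8]=0x33 cont=0 payload=0x33=51: acc |= 51<<14 -> acc=837412 shift=21 [end]
Varint 4: bytes[6:9] = A4 8E 33 -> value 837412 (3 byte(s))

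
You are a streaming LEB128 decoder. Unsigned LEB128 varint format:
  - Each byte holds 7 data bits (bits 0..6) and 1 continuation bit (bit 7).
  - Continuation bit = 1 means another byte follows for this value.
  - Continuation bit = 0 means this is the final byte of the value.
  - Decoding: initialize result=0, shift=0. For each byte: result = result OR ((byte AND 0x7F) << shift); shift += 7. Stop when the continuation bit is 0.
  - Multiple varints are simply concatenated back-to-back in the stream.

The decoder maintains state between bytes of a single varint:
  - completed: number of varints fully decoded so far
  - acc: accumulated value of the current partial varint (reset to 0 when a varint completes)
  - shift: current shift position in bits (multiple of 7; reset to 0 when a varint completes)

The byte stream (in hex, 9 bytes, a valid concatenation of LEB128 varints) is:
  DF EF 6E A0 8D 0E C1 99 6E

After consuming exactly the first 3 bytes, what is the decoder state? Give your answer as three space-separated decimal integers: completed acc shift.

byte[0]=0xDF cont=1 payload=0x5F: acc |= 95<<0 -> completed=0 acc=95 shift=7
byte[1]=0xEF cont=1 payload=0x6F: acc |= 111<<7 -> completed=0 acc=14303 shift=14
byte[2]=0x6E cont=0 payload=0x6E: varint #1 complete (value=1816543); reset -> completed=1 acc=0 shift=0

Answer: 1 0 0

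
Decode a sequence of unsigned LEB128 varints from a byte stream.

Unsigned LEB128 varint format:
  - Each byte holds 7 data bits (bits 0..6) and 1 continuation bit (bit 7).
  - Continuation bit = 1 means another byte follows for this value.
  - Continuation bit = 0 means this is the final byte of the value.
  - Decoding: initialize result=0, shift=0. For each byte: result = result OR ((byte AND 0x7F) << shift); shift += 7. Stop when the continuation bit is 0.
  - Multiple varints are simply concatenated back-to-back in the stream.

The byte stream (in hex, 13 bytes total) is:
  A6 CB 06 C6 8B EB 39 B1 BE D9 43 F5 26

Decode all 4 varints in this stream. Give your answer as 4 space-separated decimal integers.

Answer: 107942 121292230 141975345 4981

Derivation:
  byte[0]=0xA6 cont=1 payload=0x26=38: acc |= 38<<0 -> acc=38 shift=7
  byte[1]=0xCB cont=1 payload=0x4B=75: acc |= 75<<7 -> acc=9638 shift=14
  byte[2]=0x06 cont=0 payload=0x06=6: acc |= 6<<14 -> acc=107942 shift=21 [end]
Varint 1: bytes[0:3] = A6 CB 06 -> value 107942 (3 byte(s))
  byte[3]=0xC6 cont=1 payload=0x46=70: acc |= 70<<0 -> acc=70 shift=7
  byte[4]=0x8B cont=1 payload=0x0B=11: acc |= 11<<7 -> acc=1478 shift=14
  byte[5]=0xEB cont=1 payload=0x6B=107: acc |= 107<<14 -> acc=1754566 shift=21
  byte[6]=0x39 cont=0 payload=0x39=57: acc |= 57<<21 -> acc=121292230 shift=28 [end]
Varint 2: bytes[3:7] = C6 8B EB 39 -> value 121292230 (4 byte(s))
  byte[7]=0xB1 cont=1 payload=0x31=49: acc |= 49<<0 -> acc=49 shift=7
  byte[8]=0xBE cont=1 payload=0x3E=62: acc |= 62<<7 -> acc=7985 shift=14
  byte[9]=0xD9 cont=1 payload=0x59=89: acc |= 89<<14 -> acc=1466161 shift=21
  byte[10]=0x43 cont=0 payload=0x43=67: acc |= 67<<21 -> acc=141975345 shift=28 [end]
Varint 3: bytes[7:11] = B1 BE D9 43 -> value 141975345 (4 byte(s))
  byte[11]=0xF5 cont=1 payload=0x75=117: acc |= 117<<0 -> acc=117 shift=7
  byte[12]=0x26 cont=0 payload=0x26=38: acc |= 38<<7 -> acc=4981 shift=14 [end]
Varint 4: bytes[11:13] = F5 26 -> value 4981 (2 byte(s))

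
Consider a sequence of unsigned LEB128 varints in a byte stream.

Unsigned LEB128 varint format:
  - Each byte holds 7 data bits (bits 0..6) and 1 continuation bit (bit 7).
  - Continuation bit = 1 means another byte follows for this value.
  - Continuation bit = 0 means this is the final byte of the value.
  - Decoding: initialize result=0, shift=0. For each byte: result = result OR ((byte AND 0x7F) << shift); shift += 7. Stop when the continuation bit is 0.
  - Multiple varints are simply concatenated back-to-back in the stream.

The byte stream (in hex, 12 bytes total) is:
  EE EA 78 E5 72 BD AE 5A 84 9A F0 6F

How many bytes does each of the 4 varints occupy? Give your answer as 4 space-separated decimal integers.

Answer: 3 2 3 4

Derivation:
  byte[0]=0xEE cont=1 payload=0x6E=110: acc |= 110<<0 -> acc=110 shift=7
  byte[1]=0xEA cont=1 payload=0x6A=106: acc |= 106<<7 -> acc=13678 shift=14
  byte[2]=0x78 cont=0 payload=0x78=120: acc |= 120<<14 -> acc=1979758 shift=21 [end]
Varint 1: bytes[0:3] = EE EA 78 -> value 1979758 (3 byte(s))
  byte[3]=0xE5 cont=1 payload=0x65=101: acc |= 101<<0 -> acc=101 shift=7
  byte[4]=0x72 cont=0 payload=0x72=114: acc |= 114<<7 -> acc=14693 shift=14 [end]
Varint 2: bytes[3:5] = E5 72 -> value 14693 (2 byte(s))
  byte[5]=0xBD cont=1 payload=0x3D=61: acc |= 61<<0 -> acc=61 shift=7
  byte[6]=0xAE cont=1 payload=0x2E=46: acc |= 46<<7 -> acc=5949 shift=14
  byte[7]=0x5A cont=0 payload=0x5A=90: acc |= 90<<14 -> acc=1480509 shift=21 [end]
Varint 3: bytes[5:8] = BD AE 5A -> value 1480509 (3 byte(s))
  byte[8]=0x84 cont=1 payload=0x04=4: acc |= 4<<0 -> acc=4 shift=7
  byte[9]=0x9A cont=1 payload=0x1A=26: acc |= 26<<7 -> acc=3332 shift=14
  byte[10]=0xF0 cont=1 payload=0x70=112: acc |= 112<<14 -> acc=1838340 shift=21
  byte[11]=0x6F cont=0 payload=0x6F=111: acc |= 111<<21 -> acc=234622212 shift=28 [end]
Varint 4: bytes[8:12] = 84 9A F0 6F -> value 234622212 (4 byte(s))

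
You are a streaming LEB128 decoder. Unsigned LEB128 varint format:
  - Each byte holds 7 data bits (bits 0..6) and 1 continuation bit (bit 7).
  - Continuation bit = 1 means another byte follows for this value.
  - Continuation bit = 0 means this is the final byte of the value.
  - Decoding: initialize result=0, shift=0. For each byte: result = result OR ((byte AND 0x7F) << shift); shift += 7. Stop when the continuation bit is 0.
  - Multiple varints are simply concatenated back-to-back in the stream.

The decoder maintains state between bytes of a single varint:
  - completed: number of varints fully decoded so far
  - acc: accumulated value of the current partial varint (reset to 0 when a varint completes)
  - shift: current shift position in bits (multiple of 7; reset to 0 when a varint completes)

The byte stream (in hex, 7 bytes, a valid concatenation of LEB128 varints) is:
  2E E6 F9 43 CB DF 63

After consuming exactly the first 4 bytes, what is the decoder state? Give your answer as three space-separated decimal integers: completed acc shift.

Answer: 2 0 0

Derivation:
byte[0]=0x2E cont=0 payload=0x2E: varint #1 complete (value=46); reset -> completed=1 acc=0 shift=0
byte[1]=0xE6 cont=1 payload=0x66: acc |= 102<<0 -> completed=1 acc=102 shift=7
byte[2]=0xF9 cont=1 payload=0x79: acc |= 121<<7 -> completed=1 acc=15590 shift=14
byte[3]=0x43 cont=0 payload=0x43: varint #2 complete (value=1113318); reset -> completed=2 acc=0 shift=0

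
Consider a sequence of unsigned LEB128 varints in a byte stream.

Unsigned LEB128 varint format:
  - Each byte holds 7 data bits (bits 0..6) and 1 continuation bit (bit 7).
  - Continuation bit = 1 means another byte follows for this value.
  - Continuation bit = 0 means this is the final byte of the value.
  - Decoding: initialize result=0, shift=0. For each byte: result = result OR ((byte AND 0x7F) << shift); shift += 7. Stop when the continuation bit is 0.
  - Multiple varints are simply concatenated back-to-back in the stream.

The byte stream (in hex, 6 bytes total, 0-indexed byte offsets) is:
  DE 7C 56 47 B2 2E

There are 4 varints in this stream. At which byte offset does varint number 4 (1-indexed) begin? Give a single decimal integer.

  byte[0]=0xDE cont=1 payload=0x5E=94: acc |= 94<<0 -> acc=94 shift=7
  byte[1]=0x7C cont=0 payload=0x7C=124: acc |= 124<<7 -> acc=15966 shift=14 [end]
Varint 1: bytes[0:2] = DE 7C -> value 15966 (2 byte(s))
  byte[2]=0x56 cont=0 payload=0x56=86: acc |= 86<<0 -> acc=86 shift=7 [end]
Varint 2: bytes[2:3] = 56 -> value 86 (1 byte(s))
  byte[3]=0x47 cont=0 payload=0x47=71: acc |= 71<<0 -> acc=71 shift=7 [end]
Varint 3: bytes[3:4] = 47 -> value 71 (1 byte(s))
  byte[4]=0xB2 cont=1 payload=0x32=50: acc |= 50<<0 -> acc=50 shift=7
  byte[5]=0x2E cont=0 payload=0x2E=46: acc |= 46<<7 -> acc=5938 shift=14 [end]
Varint 4: bytes[4:6] = B2 2E -> value 5938 (2 byte(s))

Answer: 4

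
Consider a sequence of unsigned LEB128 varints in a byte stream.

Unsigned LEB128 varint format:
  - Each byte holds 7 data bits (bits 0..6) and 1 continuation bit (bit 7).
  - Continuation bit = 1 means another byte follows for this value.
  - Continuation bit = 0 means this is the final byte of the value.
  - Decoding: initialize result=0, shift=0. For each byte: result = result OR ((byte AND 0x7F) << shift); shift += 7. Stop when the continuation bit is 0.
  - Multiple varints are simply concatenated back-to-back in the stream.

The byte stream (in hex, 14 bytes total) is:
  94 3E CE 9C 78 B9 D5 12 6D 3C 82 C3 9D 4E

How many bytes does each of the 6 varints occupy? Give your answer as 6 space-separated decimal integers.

Answer: 2 3 3 1 1 4

Derivation:
  byte[0]=0x94 cont=1 payload=0x14=20: acc |= 20<<0 -> acc=20 shift=7
  byte[1]=0x3E cont=0 payload=0x3E=62: acc |= 62<<7 -> acc=7956 shift=14 [end]
Varint 1: bytes[0:2] = 94 3E -> value 7956 (2 byte(s))
  byte[2]=0xCE cont=1 payload=0x4E=78: acc |= 78<<0 -> acc=78 shift=7
  byte[3]=0x9C cont=1 payload=0x1C=28: acc |= 28<<7 -> acc=3662 shift=14
  byte[4]=0x78 cont=0 payload=0x78=120: acc |= 120<<14 -> acc=1969742 shift=21 [end]
Varint 2: bytes[2:5] = CE 9C 78 -> value 1969742 (3 byte(s))
  byte[5]=0xB9 cont=1 payload=0x39=57: acc |= 57<<0 -> acc=57 shift=7
  byte[6]=0xD5 cont=1 payload=0x55=85: acc |= 85<<7 -> acc=10937 shift=14
  byte[7]=0x12 cont=0 payload=0x12=18: acc |= 18<<14 -> acc=305849 shift=21 [end]
Varint 3: bytes[5:8] = B9 D5 12 -> value 305849 (3 byte(s))
  byte[8]=0x6D cont=0 payload=0x6D=109: acc |= 109<<0 -> acc=109 shift=7 [end]
Varint 4: bytes[8:9] = 6D -> value 109 (1 byte(s))
  byte[9]=0x3C cont=0 payload=0x3C=60: acc |= 60<<0 -> acc=60 shift=7 [end]
Varint 5: bytes[9:10] = 3C -> value 60 (1 byte(s))
  byte[10]=0x82 cont=1 payload=0x02=2: acc |= 2<<0 -> acc=2 shift=7
  byte[11]=0xC3 cont=1 payload=0x43=67: acc |= 67<<7 -> acc=8578 shift=14
  byte[12]=0x9D cont=1 payload=0x1D=29: acc |= 29<<14 -> acc=483714 shift=21
  byte[13]=0x4E cont=0 payload=0x4E=78: acc |= 78<<21 -> acc=164061570 shift=28 [end]
Varint 6: bytes[10:14] = 82 C3 9D 4E -> value 164061570 (4 byte(s))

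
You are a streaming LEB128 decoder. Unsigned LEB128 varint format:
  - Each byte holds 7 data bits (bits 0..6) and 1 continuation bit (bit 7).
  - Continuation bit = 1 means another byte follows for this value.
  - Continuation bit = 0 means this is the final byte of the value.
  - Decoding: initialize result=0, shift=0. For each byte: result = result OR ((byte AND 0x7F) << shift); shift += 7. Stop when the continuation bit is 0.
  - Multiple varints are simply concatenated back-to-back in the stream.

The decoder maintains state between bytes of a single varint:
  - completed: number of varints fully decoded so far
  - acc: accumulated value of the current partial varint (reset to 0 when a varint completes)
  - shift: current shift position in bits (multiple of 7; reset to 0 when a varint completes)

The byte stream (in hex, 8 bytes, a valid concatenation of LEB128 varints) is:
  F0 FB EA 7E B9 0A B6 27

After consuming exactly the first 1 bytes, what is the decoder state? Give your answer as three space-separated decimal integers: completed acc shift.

byte[0]=0xF0 cont=1 payload=0x70: acc |= 112<<0 -> completed=0 acc=112 shift=7

Answer: 0 112 7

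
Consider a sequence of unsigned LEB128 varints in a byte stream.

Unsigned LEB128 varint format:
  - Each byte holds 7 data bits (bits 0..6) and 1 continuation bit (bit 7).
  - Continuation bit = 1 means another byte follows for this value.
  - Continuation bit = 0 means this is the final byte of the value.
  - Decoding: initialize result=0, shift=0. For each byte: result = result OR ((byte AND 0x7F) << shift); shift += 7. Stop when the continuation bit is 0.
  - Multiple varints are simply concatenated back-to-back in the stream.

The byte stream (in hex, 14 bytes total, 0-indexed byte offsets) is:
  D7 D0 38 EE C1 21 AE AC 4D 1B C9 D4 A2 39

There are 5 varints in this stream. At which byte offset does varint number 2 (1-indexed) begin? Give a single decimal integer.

  byte[0]=0xD7 cont=1 payload=0x57=87: acc |= 87<<0 -> acc=87 shift=7
  byte[1]=0xD0 cont=1 payload=0x50=80: acc |= 80<<7 -> acc=10327 shift=14
  byte[2]=0x38 cont=0 payload=0x38=56: acc |= 56<<14 -> acc=927831 shift=21 [end]
Varint 1: bytes[0:3] = D7 D0 38 -> value 927831 (3 byte(s))
  byte[3]=0xEE cont=1 payload=0x6E=110: acc |= 110<<0 -> acc=110 shift=7
  byte[4]=0xC1 cont=1 payload=0x41=65: acc |= 65<<7 -> acc=8430 shift=14
  byte[5]=0x21 cont=0 payload=0x21=33: acc |= 33<<14 -> acc=549102 shift=21 [end]
Varint 2: bytes[3:6] = EE C1 21 -> value 549102 (3 byte(s))
  byte[6]=0xAE cont=1 payload=0x2E=46: acc |= 46<<0 -> acc=46 shift=7
  byte[7]=0xAC cont=1 payload=0x2C=44: acc |= 44<<7 -> acc=5678 shift=14
  byte[8]=0x4D cont=0 payload=0x4D=77: acc |= 77<<14 -> acc=1267246 shift=21 [end]
Varint 3: bytes[6:9] = AE AC 4D -> value 1267246 (3 byte(s))
  byte[9]=0x1B cont=0 payload=0x1B=27: acc |= 27<<0 -> acc=27 shift=7 [end]
Varint 4: bytes[9:10] = 1B -> value 27 (1 byte(s))
  byte[10]=0xC9 cont=1 payload=0x49=73: acc |= 73<<0 -> acc=73 shift=7
  byte[11]=0xD4 cont=1 payload=0x54=84: acc |= 84<<7 -> acc=10825 shift=14
  byte[12]=0xA2 cont=1 payload=0x22=34: acc |= 34<<14 -> acc=567881 shift=21
  byte[13]=0x39 cont=0 payload=0x39=57: acc |= 57<<21 -> acc=120105545 shift=28 [end]
Varint 5: bytes[10:14] = C9 D4 A2 39 -> value 120105545 (4 byte(s))

Answer: 3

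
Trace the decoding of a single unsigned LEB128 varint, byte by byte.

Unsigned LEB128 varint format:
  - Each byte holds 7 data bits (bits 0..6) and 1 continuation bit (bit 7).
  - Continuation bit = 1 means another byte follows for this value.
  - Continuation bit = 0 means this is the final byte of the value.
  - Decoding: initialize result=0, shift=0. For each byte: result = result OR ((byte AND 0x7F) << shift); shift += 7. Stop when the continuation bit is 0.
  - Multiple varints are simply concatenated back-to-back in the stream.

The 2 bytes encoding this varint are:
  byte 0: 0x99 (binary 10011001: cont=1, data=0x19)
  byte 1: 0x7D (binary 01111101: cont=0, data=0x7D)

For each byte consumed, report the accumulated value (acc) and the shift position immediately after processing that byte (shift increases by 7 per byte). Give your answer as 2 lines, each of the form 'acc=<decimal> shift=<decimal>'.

byte 0=0x99: payload=0x19=25, contrib = 25<<0 = 25; acc -> 25, shift -> 7
byte 1=0x7D: payload=0x7D=125, contrib = 125<<7 = 16000; acc -> 16025, shift -> 14

Answer: acc=25 shift=7
acc=16025 shift=14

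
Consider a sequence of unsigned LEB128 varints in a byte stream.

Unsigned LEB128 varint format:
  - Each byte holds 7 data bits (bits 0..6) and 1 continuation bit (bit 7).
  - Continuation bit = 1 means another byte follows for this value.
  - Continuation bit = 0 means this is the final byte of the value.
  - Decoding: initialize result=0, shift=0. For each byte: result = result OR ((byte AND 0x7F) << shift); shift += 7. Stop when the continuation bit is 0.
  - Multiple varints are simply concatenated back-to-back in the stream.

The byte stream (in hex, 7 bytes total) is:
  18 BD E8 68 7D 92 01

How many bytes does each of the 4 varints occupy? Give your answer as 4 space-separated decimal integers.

Answer: 1 3 1 2

Derivation:
  byte[0]=0x18 cont=0 payload=0x18=24: acc |= 24<<0 -> acc=24 shift=7 [end]
Varint 1: bytes[0:1] = 18 -> value 24 (1 byte(s))
  byte[1]=0xBD cont=1 payload=0x3D=61: acc |= 61<<0 -> acc=61 shift=7
  byte[2]=0xE8 cont=1 payload=0x68=104: acc |= 104<<7 -> acc=13373 shift=14
  byte[3]=0x68 cont=0 payload=0x68=104: acc |= 104<<14 -> acc=1717309 shift=21 [end]
Varint 2: bytes[1:4] = BD E8 68 -> value 1717309 (3 byte(s))
  byte[4]=0x7D cont=0 payload=0x7D=125: acc |= 125<<0 -> acc=125 shift=7 [end]
Varint 3: bytes[4:5] = 7D -> value 125 (1 byte(s))
  byte[5]=0x92 cont=1 payload=0x12=18: acc |= 18<<0 -> acc=18 shift=7
  byte[6]=0x01 cont=0 payload=0x01=1: acc |= 1<<7 -> acc=146 shift=14 [end]
Varint 4: bytes[5:7] = 92 01 -> value 146 (2 byte(s))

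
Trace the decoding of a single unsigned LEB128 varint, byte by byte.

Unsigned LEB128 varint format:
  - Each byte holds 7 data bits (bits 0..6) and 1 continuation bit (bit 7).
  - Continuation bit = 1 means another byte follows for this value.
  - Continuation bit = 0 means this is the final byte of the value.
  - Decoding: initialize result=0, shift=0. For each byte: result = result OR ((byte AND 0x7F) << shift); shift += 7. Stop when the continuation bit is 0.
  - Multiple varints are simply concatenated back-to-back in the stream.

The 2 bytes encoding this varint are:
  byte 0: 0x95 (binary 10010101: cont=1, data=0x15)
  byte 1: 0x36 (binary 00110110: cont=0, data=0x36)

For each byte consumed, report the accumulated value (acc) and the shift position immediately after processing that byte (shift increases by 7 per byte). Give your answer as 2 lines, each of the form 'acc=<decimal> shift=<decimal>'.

byte 0=0x95: payload=0x15=21, contrib = 21<<0 = 21; acc -> 21, shift -> 7
byte 1=0x36: payload=0x36=54, contrib = 54<<7 = 6912; acc -> 6933, shift -> 14

Answer: acc=21 shift=7
acc=6933 shift=14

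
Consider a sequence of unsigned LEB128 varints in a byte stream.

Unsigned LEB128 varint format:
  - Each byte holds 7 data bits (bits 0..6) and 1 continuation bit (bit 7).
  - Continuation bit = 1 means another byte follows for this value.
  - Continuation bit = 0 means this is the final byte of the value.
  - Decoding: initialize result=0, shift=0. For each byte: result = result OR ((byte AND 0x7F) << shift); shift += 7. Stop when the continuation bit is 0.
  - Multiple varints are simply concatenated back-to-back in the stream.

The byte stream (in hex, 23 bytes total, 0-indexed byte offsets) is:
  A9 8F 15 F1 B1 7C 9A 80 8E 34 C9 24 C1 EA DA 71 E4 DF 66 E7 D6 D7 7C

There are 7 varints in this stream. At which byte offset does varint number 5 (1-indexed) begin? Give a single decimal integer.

  byte[0]=0xA9 cont=1 payload=0x29=41: acc |= 41<<0 -> acc=41 shift=7
  byte[1]=0x8F cont=1 payload=0x0F=15: acc |= 15<<7 -> acc=1961 shift=14
  byte[2]=0x15 cont=0 payload=0x15=21: acc |= 21<<14 -> acc=346025 shift=21 [end]
Varint 1: bytes[0:3] = A9 8F 15 -> value 346025 (3 byte(s))
  byte[3]=0xF1 cont=1 payload=0x71=113: acc |= 113<<0 -> acc=113 shift=7
  byte[4]=0xB1 cont=1 payload=0x31=49: acc |= 49<<7 -> acc=6385 shift=14
  byte[5]=0x7C cont=0 payload=0x7C=124: acc |= 124<<14 -> acc=2038001 shift=21 [end]
Varint 2: bytes[3:6] = F1 B1 7C -> value 2038001 (3 byte(s))
  byte[6]=0x9A cont=1 payload=0x1A=26: acc |= 26<<0 -> acc=26 shift=7
  byte[7]=0x80 cont=1 payload=0x00=0: acc |= 0<<7 -> acc=26 shift=14
  byte[8]=0x8E cont=1 payload=0x0E=14: acc |= 14<<14 -> acc=229402 shift=21
  byte[9]=0x34 cont=0 payload=0x34=52: acc |= 52<<21 -> acc=109281306 shift=28 [end]
Varint 3: bytes[6:10] = 9A 80 8E 34 -> value 109281306 (4 byte(s))
  byte[10]=0xC9 cont=1 payload=0x49=73: acc |= 73<<0 -> acc=73 shift=7
  byte[11]=0x24 cont=0 payload=0x24=36: acc |= 36<<7 -> acc=4681 shift=14 [end]
Varint 4: bytes[10:12] = C9 24 -> value 4681 (2 byte(s))
  byte[12]=0xC1 cont=1 payload=0x41=65: acc |= 65<<0 -> acc=65 shift=7
  byte[13]=0xEA cont=1 payload=0x6A=106: acc |= 106<<7 -> acc=13633 shift=14
  byte[14]=0xDA cont=1 payload=0x5A=90: acc |= 90<<14 -> acc=1488193 shift=21
  byte[15]=0x71 cont=0 payload=0x71=113: acc |= 113<<21 -> acc=238466369 shift=28 [end]
Varint 5: bytes[12:16] = C1 EA DA 71 -> value 238466369 (4 byte(s))
  byte[16]=0xE4 cont=1 payload=0x64=100: acc |= 100<<0 -> acc=100 shift=7
  byte[17]=0xDF cont=1 payload=0x5F=95: acc |= 95<<7 -> acc=12260 shift=14
  byte[18]=0x66 cont=0 payload=0x66=102: acc |= 102<<14 -> acc=1683428 shift=21 [end]
Varint 6: bytes[16:19] = E4 DF 66 -> value 1683428 (3 byte(s))
  byte[19]=0xE7 cont=1 payload=0x67=103: acc |= 103<<0 -> acc=103 shift=7
  byte[20]=0xD6 cont=1 payload=0x56=86: acc |= 86<<7 -> acc=11111 shift=14
  byte[21]=0xD7 cont=1 payload=0x57=87: acc |= 87<<14 -> acc=1436519 shift=21
  byte[22]=0x7C cont=0 payload=0x7C=124: acc |= 124<<21 -> acc=261483367 shift=28 [end]
Varint 7: bytes[19:23] = E7 D6 D7 7C -> value 261483367 (4 byte(s))

Answer: 12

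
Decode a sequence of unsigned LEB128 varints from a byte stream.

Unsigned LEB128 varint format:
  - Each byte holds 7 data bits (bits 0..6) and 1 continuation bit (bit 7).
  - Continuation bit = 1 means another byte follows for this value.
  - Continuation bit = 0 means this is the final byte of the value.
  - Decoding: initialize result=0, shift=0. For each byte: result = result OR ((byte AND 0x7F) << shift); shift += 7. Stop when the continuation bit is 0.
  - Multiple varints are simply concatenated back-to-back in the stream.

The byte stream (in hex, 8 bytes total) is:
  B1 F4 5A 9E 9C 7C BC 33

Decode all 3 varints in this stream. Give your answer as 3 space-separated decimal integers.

Answer: 1489457 2035230 6588

Derivation:
  byte[0]=0xB1 cont=1 payload=0x31=49: acc |= 49<<0 -> acc=49 shift=7
  byte[1]=0xF4 cont=1 payload=0x74=116: acc |= 116<<7 -> acc=14897 shift=14
  byte[2]=0x5A cont=0 payload=0x5A=90: acc |= 90<<14 -> acc=1489457 shift=21 [end]
Varint 1: bytes[0:3] = B1 F4 5A -> value 1489457 (3 byte(s))
  byte[3]=0x9E cont=1 payload=0x1E=30: acc |= 30<<0 -> acc=30 shift=7
  byte[4]=0x9C cont=1 payload=0x1C=28: acc |= 28<<7 -> acc=3614 shift=14
  byte[5]=0x7C cont=0 payload=0x7C=124: acc |= 124<<14 -> acc=2035230 shift=21 [end]
Varint 2: bytes[3:6] = 9E 9C 7C -> value 2035230 (3 byte(s))
  byte[6]=0xBC cont=1 payload=0x3C=60: acc |= 60<<0 -> acc=60 shift=7
  byte[7]=0x33 cont=0 payload=0x33=51: acc |= 51<<7 -> acc=6588 shift=14 [end]
Varint 3: bytes[6:8] = BC 33 -> value 6588 (2 byte(s))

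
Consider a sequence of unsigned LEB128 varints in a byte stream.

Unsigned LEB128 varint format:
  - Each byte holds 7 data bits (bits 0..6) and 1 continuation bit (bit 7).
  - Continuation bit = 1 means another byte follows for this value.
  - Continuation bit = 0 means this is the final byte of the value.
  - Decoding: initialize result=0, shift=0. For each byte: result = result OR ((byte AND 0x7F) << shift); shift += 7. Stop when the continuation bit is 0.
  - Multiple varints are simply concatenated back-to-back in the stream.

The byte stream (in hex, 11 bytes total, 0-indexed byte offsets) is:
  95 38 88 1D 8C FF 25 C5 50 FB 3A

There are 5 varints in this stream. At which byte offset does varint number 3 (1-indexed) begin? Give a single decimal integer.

Answer: 4

Derivation:
  byte[0]=0x95 cont=1 payload=0x15=21: acc |= 21<<0 -> acc=21 shift=7
  byte[1]=0x38 cont=0 payload=0x38=56: acc |= 56<<7 -> acc=7189 shift=14 [end]
Varint 1: bytes[0:2] = 95 38 -> value 7189 (2 byte(s))
  byte[2]=0x88 cont=1 payload=0x08=8: acc |= 8<<0 -> acc=8 shift=7
  byte[3]=0x1D cont=0 payload=0x1D=29: acc |= 29<<7 -> acc=3720 shift=14 [end]
Varint 2: bytes[2:4] = 88 1D -> value 3720 (2 byte(s))
  byte[4]=0x8C cont=1 payload=0x0C=12: acc |= 12<<0 -> acc=12 shift=7
  byte[5]=0xFF cont=1 payload=0x7F=127: acc |= 127<<7 -> acc=16268 shift=14
  byte[6]=0x25 cont=0 payload=0x25=37: acc |= 37<<14 -> acc=622476 shift=21 [end]
Varint 3: bytes[4:7] = 8C FF 25 -> value 622476 (3 byte(s))
  byte[7]=0xC5 cont=1 payload=0x45=69: acc |= 69<<0 -> acc=69 shift=7
  byte[8]=0x50 cont=0 payload=0x50=80: acc |= 80<<7 -> acc=10309 shift=14 [end]
Varint 4: bytes[7:9] = C5 50 -> value 10309 (2 byte(s))
  byte[9]=0xFB cont=1 payload=0x7B=123: acc |= 123<<0 -> acc=123 shift=7
  byte[10]=0x3A cont=0 payload=0x3A=58: acc |= 58<<7 -> acc=7547 shift=14 [end]
Varint 5: bytes[9:11] = FB 3A -> value 7547 (2 byte(s))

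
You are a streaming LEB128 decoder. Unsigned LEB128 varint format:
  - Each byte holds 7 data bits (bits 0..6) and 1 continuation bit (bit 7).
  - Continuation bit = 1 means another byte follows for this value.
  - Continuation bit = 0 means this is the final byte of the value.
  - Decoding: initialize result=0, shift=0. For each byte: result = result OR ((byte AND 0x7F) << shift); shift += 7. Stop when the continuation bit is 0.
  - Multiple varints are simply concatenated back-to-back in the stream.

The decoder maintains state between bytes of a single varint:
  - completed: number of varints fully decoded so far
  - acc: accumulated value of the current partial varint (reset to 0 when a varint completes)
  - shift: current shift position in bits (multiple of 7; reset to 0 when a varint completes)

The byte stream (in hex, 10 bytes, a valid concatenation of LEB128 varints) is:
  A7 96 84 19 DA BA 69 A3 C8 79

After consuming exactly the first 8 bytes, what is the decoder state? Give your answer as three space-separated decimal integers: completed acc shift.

byte[0]=0xA7 cont=1 payload=0x27: acc |= 39<<0 -> completed=0 acc=39 shift=7
byte[1]=0x96 cont=1 payload=0x16: acc |= 22<<7 -> completed=0 acc=2855 shift=14
byte[2]=0x84 cont=1 payload=0x04: acc |= 4<<14 -> completed=0 acc=68391 shift=21
byte[3]=0x19 cont=0 payload=0x19: varint #1 complete (value=52497191); reset -> completed=1 acc=0 shift=0
byte[4]=0xDA cont=1 payload=0x5A: acc |= 90<<0 -> completed=1 acc=90 shift=7
byte[5]=0xBA cont=1 payload=0x3A: acc |= 58<<7 -> completed=1 acc=7514 shift=14
byte[6]=0x69 cont=0 payload=0x69: varint #2 complete (value=1727834); reset -> completed=2 acc=0 shift=0
byte[7]=0xA3 cont=1 payload=0x23: acc |= 35<<0 -> completed=2 acc=35 shift=7

Answer: 2 35 7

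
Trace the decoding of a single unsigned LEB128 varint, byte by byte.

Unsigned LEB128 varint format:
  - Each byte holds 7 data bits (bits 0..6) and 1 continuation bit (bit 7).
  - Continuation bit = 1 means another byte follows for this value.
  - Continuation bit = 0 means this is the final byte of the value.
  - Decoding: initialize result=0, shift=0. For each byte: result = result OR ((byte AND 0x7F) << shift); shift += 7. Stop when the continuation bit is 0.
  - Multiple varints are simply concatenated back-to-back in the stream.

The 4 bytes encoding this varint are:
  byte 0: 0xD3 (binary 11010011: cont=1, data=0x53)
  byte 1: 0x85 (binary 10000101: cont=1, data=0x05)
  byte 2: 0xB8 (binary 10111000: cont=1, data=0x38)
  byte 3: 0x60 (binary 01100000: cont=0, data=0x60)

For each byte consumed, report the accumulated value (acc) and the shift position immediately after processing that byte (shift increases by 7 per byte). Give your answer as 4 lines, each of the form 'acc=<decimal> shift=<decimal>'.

Answer: acc=83 shift=7
acc=723 shift=14
acc=918227 shift=21
acc=202244819 shift=28

Derivation:
byte 0=0xD3: payload=0x53=83, contrib = 83<<0 = 83; acc -> 83, shift -> 7
byte 1=0x85: payload=0x05=5, contrib = 5<<7 = 640; acc -> 723, shift -> 14
byte 2=0xB8: payload=0x38=56, contrib = 56<<14 = 917504; acc -> 918227, shift -> 21
byte 3=0x60: payload=0x60=96, contrib = 96<<21 = 201326592; acc -> 202244819, shift -> 28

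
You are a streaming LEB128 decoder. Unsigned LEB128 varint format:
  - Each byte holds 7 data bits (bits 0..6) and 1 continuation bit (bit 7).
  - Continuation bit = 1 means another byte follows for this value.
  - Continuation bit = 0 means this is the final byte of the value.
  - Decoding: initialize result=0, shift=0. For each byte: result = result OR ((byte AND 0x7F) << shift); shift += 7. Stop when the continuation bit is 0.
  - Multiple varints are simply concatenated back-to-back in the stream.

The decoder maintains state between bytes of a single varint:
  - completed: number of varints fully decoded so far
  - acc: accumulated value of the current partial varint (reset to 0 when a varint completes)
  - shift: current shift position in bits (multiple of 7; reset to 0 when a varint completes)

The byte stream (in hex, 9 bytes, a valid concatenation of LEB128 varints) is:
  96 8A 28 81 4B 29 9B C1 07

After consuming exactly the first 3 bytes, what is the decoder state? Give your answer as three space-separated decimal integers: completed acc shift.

Answer: 1 0 0

Derivation:
byte[0]=0x96 cont=1 payload=0x16: acc |= 22<<0 -> completed=0 acc=22 shift=7
byte[1]=0x8A cont=1 payload=0x0A: acc |= 10<<7 -> completed=0 acc=1302 shift=14
byte[2]=0x28 cont=0 payload=0x28: varint #1 complete (value=656662); reset -> completed=1 acc=0 shift=0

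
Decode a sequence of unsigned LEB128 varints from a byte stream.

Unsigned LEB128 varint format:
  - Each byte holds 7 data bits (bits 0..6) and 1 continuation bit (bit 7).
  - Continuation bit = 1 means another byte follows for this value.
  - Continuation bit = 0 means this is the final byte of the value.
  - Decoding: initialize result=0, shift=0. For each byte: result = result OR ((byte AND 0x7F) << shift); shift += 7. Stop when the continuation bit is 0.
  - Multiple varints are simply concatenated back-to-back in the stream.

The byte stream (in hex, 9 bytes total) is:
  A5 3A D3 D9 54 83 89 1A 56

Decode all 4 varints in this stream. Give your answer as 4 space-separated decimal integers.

  byte[0]=0xA5 cont=1 payload=0x25=37: acc |= 37<<0 -> acc=37 shift=7
  byte[1]=0x3A cont=0 payload=0x3A=58: acc |= 58<<7 -> acc=7461 shift=14 [end]
Varint 1: bytes[0:2] = A5 3A -> value 7461 (2 byte(s))
  byte[2]=0xD3 cont=1 payload=0x53=83: acc |= 83<<0 -> acc=83 shift=7
  byte[3]=0xD9 cont=1 payload=0x59=89: acc |= 89<<7 -> acc=11475 shift=14
  byte[4]=0x54 cont=0 payload=0x54=84: acc |= 84<<14 -> acc=1387731 shift=21 [end]
Varint 2: bytes[2:5] = D3 D9 54 -> value 1387731 (3 byte(s))
  byte[5]=0x83 cont=1 payload=0x03=3: acc |= 3<<0 -> acc=3 shift=7
  byte[6]=0x89 cont=1 payload=0x09=9: acc |= 9<<7 -> acc=1155 shift=14
  byte[7]=0x1A cont=0 payload=0x1A=26: acc |= 26<<14 -> acc=427139 shift=21 [end]
Varint 3: bytes[5:8] = 83 89 1A -> value 427139 (3 byte(s))
  byte[8]=0x56 cont=0 payload=0x56=86: acc |= 86<<0 -> acc=86 shift=7 [end]
Varint 4: bytes[8:9] = 56 -> value 86 (1 byte(s))

Answer: 7461 1387731 427139 86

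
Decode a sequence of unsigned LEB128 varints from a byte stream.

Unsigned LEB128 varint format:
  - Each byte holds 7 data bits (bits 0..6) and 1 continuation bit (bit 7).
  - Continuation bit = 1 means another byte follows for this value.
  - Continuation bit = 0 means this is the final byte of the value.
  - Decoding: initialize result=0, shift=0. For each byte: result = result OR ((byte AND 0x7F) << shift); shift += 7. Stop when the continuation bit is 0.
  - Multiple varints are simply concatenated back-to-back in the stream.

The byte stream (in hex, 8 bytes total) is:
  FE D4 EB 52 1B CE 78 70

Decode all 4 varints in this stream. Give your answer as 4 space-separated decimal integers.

  byte[0]=0xFE cont=1 payload=0x7E=126: acc |= 126<<0 -> acc=126 shift=7
  byte[1]=0xD4 cont=1 payload=0x54=84: acc |= 84<<7 -> acc=10878 shift=14
  byte[2]=0xEB cont=1 payload=0x6B=107: acc |= 107<<14 -> acc=1763966 shift=21
  byte[3]=0x52 cont=0 payload=0x52=82: acc |= 82<<21 -> acc=173730430 shift=28 [end]
Varint 1: bytes[0:4] = FE D4 EB 52 -> value 173730430 (4 byte(s))
  byte[4]=0x1B cont=0 payload=0x1B=27: acc |= 27<<0 -> acc=27 shift=7 [end]
Varint 2: bytes[4:5] = 1B -> value 27 (1 byte(s))
  byte[5]=0xCE cont=1 payload=0x4E=78: acc |= 78<<0 -> acc=78 shift=7
  byte[6]=0x78 cont=0 payload=0x78=120: acc |= 120<<7 -> acc=15438 shift=14 [end]
Varint 3: bytes[5:7] = CE 78 -> value 15438 (2 byte(s))
  byte[7]=0x70 cont=0 payload=0x70=112: acc |= 112<<0 -> acc=112 shift=7 [end]
Varint 4: bytes[7:8] = 70 -> value 112 (1 byte(s))

Answer: 173730430 27 15438 112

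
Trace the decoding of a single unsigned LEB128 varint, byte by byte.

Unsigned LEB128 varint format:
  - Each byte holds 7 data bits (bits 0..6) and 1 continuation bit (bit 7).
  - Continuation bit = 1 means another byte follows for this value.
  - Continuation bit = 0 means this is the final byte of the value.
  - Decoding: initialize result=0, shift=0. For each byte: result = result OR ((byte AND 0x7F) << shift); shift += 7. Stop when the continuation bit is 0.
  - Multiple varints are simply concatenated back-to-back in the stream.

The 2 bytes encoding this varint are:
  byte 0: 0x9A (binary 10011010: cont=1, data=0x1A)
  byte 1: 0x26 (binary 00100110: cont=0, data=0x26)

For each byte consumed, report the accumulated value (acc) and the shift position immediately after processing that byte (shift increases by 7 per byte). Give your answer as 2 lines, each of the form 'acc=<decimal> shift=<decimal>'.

byte 0=0x9A: payload=0x1A=26, contrib = 26<<0 = 26; acc -> 26, shift -> 7
byte 1=0x26: payload=0x26=38, contrib = 38<<7 = 4864; acc -> 4890, shift -> 14

Answer: acc=26 shift=7
acc=4890 shift=14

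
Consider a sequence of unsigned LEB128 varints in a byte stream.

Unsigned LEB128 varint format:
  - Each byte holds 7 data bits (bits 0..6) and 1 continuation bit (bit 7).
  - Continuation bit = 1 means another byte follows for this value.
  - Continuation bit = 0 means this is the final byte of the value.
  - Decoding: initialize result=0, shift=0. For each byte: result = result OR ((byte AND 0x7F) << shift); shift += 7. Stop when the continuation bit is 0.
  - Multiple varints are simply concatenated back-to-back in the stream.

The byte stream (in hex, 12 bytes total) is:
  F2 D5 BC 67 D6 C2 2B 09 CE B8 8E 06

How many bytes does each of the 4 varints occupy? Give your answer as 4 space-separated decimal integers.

Answer: 4 3 1 4

Derivation:
  byte[0]=0xF2 cont=1 payload=0x72=114: acc |= 114<<0 -> acc=114 shift=7
  byte[1]=0xD5 cont=1 payload=0x55=85: acc |= 85<<7 -> acc=10994 shift=14
  byte[2]=0xBC cont=1 payload=0x3C=60: acc |= 60<<14 -> acc=994034 shift=21
  byte[3]=0x67 cont=0 payload=0x67=103: acc |= 103<<21 -> acc=217000690 shift=28 [end]
Varint 1: bytes[0:4] = F2 D5 BC 67 -> value 217000690 (4 byte(s))
  byte[4]=0xD6 cont=1 payload=0x56=86: acc |= 86<<0 -> acc=86 shift=7
  byte[5]=0xC2 cont=1 payload=0x42=66: acc |= 66<<7 -> acc=8534 shift=14
  byte[6]=0x2B cont=0 payload=0x2B=43: acc |= 43<<14 -> acc=713046 shift=21 [end]
Varint 2: bytes[4:7] = D6 C2 2B -> value 713046 (3 byte(s))
  byte[7]=0x09 cont=0 payload=0x09=9: acc |= 9<<0 -> acc=9 shift=7 [end]
Varint 3: bytes[7:8] = 09 -> value 9 (1 byte(s))
  byte[8]=0xCE cont=1 payload=0x4E=78: acc |= 78<<0 -> acc=78 shift=7
  byte[9]=0xB8 cont=1 payload=0x38=56: acc |= 56<<7 -> acc=7246 shift=14
  byte[10]=0x8E cont=1 payload=0x0E=14: acc |= 14<<14 -> acc=236622 shift=21
  byte[11]=0x06 cont=0 payload=0x06=6: acc |= 6<<21 -> acc=12819534 shift=28 [end]
Varint 4: bytes[8:12] = CE B8 8E 06 -> value 12819534 (4 byte(s))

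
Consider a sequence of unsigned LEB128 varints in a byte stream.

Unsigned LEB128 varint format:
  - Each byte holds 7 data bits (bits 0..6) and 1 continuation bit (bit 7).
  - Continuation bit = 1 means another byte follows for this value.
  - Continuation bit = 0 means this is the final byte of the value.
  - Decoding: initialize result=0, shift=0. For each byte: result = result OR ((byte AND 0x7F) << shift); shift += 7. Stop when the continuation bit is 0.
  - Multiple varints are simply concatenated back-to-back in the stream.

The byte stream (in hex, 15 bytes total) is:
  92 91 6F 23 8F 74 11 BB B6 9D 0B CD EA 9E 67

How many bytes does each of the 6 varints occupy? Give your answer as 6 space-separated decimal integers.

  byte[0]=0x92 cont=1 payload=0x12=18: acc |= 18<<0 -> acc=18 shift=7
  byte[1]=0x91 cont=1 payload=0x11=17: acc |= 17<<7 -> acc=2194 shift=14
  byte[2]=0x6F cont=0 payload=0x6F=111: acc |= 111<<14 -> acc=1820818 shift=21 [end]
Varint 1: bytes[0:3] = 92 91 6F -> value 1820818 (3 byte(s))
  byte[3]=0x23 cont=0 payload=0x23=35: acc |= 35<<0 -> acc=35 shift=7 [end]
Varint 2: bytes[3:4] = 23 -> value 35 (1 byte(s))
  byte[4]=0x8F cont=1 payload=0x0F=15: acc |= 15<<0 -> acc=15 shift=7
  byte[5]=0x74 cont=0 payload=0x74=116: acc |= 116<<7 -> acc=14863 shift=14 [end]
Varint 3: bytes[4:6] = 8F 74 -> value 14863 (2 byte(s))
  byte[6]=0x11 cont=0 payload=0x11=17: acc |= 17<<0 -> acc=17 shift=7 [end]
Varint 4: bytes[6:7] = 11 -> value 17 (1 byte(s))
  byte[7]=0xBB cont=1 payload=0x3B=59: acc |= 59<<0 -> acc=59 shift=7
  byte[8]=0xB6 cont=1 payload=0x36=54: acc |= 54<<7 -> acc=6971 shift=14
  byte[9]=0x9D cont=1 payload=0x1D=29: acc |= 29<<14 -> acc=482107 shift=21
  byte[10]=0x0B cont=0 payload=0x0B=11: acc |= 11<<21 -> acc=23550779 shift=28 [end]
Varint 5: bytes[7:11] = BB B6 9D 0B -> value 23550779 (4 byte(s))
  byte[11]=0xCD cont=1 payload=0x4D=77: acc |= 77<<0 -> acc=77 shift=7
  byte[12]=0xEA cont=1 payload=0x6A=106: acc |= 106<<7 -> acc=13645 shift=14
  byte[13]=0x9E cont=1 payload=0x1E=30: acc |= 30<<14 -> acc=505165 shift=21
  byte[14]=0x67 cont=0 payload=0x67=103: acc |= 103<<21 -> acc=216511821 shift=28 [end]
Varint 6: bytes[11:15] = CD EA 9E 67 -> value 216511821 (4 byte(s))

Answer: 3 1 2 1 4 4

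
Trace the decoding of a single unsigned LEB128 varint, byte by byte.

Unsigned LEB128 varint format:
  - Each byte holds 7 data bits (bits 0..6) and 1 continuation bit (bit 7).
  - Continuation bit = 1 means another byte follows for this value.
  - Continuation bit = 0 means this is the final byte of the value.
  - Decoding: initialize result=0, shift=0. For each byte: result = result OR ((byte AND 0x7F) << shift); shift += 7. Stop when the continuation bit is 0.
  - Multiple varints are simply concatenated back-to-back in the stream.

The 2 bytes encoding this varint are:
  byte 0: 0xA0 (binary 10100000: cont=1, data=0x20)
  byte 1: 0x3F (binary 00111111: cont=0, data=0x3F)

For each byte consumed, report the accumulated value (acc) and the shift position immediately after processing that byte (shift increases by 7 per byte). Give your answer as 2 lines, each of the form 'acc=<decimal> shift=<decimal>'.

byte 0=0xA0: payload=0x20=32, contrib = 32<<0 = 32; acc -> 32, shift -> 7
byte 1=0x3F: payload=0x3F=63, contrib = 63<<7 = 8064; acc -> 8096, shift -> 14

Answer: acc=32 shift=7
acc=8096 shift=14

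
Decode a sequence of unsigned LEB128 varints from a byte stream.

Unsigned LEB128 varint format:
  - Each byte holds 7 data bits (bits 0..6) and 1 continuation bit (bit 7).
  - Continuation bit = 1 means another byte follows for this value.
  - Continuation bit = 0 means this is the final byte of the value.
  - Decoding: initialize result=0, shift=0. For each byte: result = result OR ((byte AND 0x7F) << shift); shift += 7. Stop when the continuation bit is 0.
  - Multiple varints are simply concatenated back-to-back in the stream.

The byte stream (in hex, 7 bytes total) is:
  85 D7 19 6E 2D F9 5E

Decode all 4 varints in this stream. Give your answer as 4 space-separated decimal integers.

  byte[0]=0x85 cont=1 payload=0x05=5: acc |= 5<<0 -> acc=5 shift=7
  byte[1]=0xD7 cont=1 payload=0x57=87: acc |= 87<<7 -> acc=11141 shift=14
  byte[2]=0x19 cont=0 payload=0x19=25: acc |= 25<<14 -> acc=420741 shift=21 [end]
Varint 1: bytes[0:3] = 85 D7 19 -> value 420741 (3 byte(s))
  byte[3]=0x6E cont=0 payload=0x6E=110: acc |= 110<<0 -> acc=110 shift=7 [end]
Varint 2: bytes[3:4] = 6E -> value 110 (1 byte(s))
  byte[4]=0x2D cont=0 payload=0x2D=45: acc |= 45<<0 -> acc=45 shift=7 [end]
Varint 3: bytes[4:5] = 2D -> value 45 (1 byte(s))
  byte[5]=0xF9 cont=1 payload=0x79=121: acc |= 121<<0 -> acc=121 shift=7
  byte[6]=0x5E cont=0 payload=0x5E=94: acc |= 94<<7 -> acc=12153 shift=14 [end]
Varint 4: bytes[5:7] = F9 5E -> value 12153 (2 byte(s))

Answer: 420741 110 45 12153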